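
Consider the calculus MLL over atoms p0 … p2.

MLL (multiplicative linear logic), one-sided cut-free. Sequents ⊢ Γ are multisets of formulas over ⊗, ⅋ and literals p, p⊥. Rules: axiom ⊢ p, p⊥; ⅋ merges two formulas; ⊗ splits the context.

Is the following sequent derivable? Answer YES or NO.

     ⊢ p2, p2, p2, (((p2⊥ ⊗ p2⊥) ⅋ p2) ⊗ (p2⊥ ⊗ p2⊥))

Derivation (root first):
[⊗]  ⊢ p2, p2, p2, (((p2⊥ ⊗ p2⊥) ⅋ p2) ⊗ (p2⊥ ⊗ p2⊥))
  [⅋]  ⊢ p2, ((p2⊥ ⊗ p2⊥) ⅋ p2)
    [⊗]  ⊢ p2, p2, (p2⊥ ⊗ p2⊥)
      [Ax]  ⊢ p2, p2⊥
      [Ax]  ⊢ p2, p2⊥
  [⊗]  ⊢ p2, p2, (p2⊥ ⊗ p2⊥)
    [Ax]  ⊢ p2, p2⊥
    [Ax]  ⊢ p2, p2⊥

Result: YES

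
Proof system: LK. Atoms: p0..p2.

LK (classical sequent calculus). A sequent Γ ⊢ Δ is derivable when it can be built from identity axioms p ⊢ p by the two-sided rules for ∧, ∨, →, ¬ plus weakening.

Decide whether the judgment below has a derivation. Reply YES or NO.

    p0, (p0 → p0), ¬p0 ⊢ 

Derivation trace:
[¬L] p0, (p0 → p0), ¬p0 ⊢ 
  [→L] p0, (p0 → p0) ⊢ p0
    [Ax] p0 ⊢ p0
    [Ax] p0 ⊢ p0

Result: YES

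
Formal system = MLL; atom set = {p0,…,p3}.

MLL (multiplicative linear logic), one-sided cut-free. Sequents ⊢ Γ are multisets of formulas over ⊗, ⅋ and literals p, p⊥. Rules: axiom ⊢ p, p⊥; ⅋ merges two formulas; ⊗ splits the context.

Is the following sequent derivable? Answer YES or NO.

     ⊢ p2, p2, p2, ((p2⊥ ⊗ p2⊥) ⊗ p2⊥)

Derivation trace:
[⊗]  ⊢ p2, p2, p2, ((p2⊥ ⊗ p2⊥) ⊗ p2⊥)
  [⊗]  ⊢ p2, p2, (p2⊥ ⊗ p2⊥)
    [Ax]  ⊢ p2, p2⊥
    [Ax]  ⊢ p2, p2⊥
  [Ax]  ⊢ p2, p2⊥

Result: YES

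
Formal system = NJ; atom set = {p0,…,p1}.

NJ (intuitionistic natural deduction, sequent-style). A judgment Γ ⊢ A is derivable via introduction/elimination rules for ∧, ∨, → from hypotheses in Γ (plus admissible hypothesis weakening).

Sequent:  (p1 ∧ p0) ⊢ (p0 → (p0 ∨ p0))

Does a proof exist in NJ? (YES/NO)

Proof tree:
[Wk] (p1 ∧ p0) ⊢ (p0 → (p0 ∨ p0))
  [→I]  ⊢ (p0 → (p0 ∨ p0))
    [∨I₁] p0 ⊢ (p0 ∨ p0)
      [Ax] p0 ⊢ p0

Result: YES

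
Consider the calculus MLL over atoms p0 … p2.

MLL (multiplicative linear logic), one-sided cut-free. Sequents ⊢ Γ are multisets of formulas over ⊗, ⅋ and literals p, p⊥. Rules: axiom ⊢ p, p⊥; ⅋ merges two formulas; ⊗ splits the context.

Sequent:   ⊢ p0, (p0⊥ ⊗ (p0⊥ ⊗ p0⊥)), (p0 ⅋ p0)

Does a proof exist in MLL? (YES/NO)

Derivation (root first):
[⅋]  ⊢ p0, (p0⊥ ⊗ (p0⊥ ⊗ p0⊥)), (p0 ⅋ p0)
  [⊗]  ⊢ p0, p0, p0, (p0⊥ ⊗ (p0⊥ ⊗ p0⊥))
    [Ax]  ⊢ p0, p0⊥
    [⊗]  ⊢ p0, p0, (p0⊥ ⊗ p0⊥)
      [Ax]  ⊢ p0, p0⊥
      [Ax]  ⊢ p0, p0⊥

Result: YES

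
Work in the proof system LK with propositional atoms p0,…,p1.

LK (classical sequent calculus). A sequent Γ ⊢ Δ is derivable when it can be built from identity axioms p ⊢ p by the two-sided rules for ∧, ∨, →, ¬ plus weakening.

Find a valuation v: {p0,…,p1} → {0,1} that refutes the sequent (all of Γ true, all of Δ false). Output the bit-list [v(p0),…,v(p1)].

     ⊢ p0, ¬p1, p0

Search for a countermodel by truth-table:
  v=00: Γ:[] Δ:[p0=F, ¬p1=T, p0=F] refutes=False
  v=01: Γ:[] Δ:[p0=F, ¬p1=F, p0=F] refutes=True  ← countermodel

Result: [0, 1]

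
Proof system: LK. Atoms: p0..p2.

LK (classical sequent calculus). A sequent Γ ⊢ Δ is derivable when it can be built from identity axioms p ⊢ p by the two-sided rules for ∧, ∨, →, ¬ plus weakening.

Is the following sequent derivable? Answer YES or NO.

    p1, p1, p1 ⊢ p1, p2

Proof tree:
[WL] p1, p1, p1 ⊢ p1, p2
  [WL] p1, p1 ⊢ p1, p2
    [WR] p1 ⊢ p1, p2
      [Ax] p1 ⊢ p1

Result: YES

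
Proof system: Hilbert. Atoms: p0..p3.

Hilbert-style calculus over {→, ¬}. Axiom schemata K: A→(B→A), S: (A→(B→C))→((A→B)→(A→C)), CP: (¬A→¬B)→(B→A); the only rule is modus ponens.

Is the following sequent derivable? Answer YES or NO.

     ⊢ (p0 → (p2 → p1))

Truth-table refutation:
  v=0000: Γ:[] Δ:[(p0 → (p2 → p1))=T] refutes=False
  v=0001: Γ:[] Δ:[(p0 → (p2 → p1))=T] refutes=False
  v=0010: Γ:[] Δ:[(p0 → (p2 → p1))=T] refutes=False
  v=0011: Γ:[] Δ:[(p0 → (p2 → p1))=T] refutes=False
  v=0100: Γ:[] Δ:[(p0 → (p2 → p1))=T] refutes=False
  v=0101: Γ:[] Δ:[(p0 → (p2 → p1))=T] refutes=False
  v=0110: Γ:[] Δ:[(p0 → (p2 → p1))=T] refutes=False
  v=0111: Γ:[] Δ:[(p0 → (p2 → p1))=T] refutes=False
  v=1000: Γ:[] Δ:[(p0 → (p2 → p1))=T] refutes=False
  v=1001: Γ:[] Δ:[(p0 → (p2 → p1))=T] refutes=False
  v=1010: Γ:[] Δ:[(p0 → (p2 → p1))=F] refutes=True  ← countermodel

Result: NO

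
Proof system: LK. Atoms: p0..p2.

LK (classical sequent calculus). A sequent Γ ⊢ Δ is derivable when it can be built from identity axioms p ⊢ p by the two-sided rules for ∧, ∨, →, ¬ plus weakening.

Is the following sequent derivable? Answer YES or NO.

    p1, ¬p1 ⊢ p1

Derivation (root first):
[WR] p1, ¬p1 ⊢ p1
  [¬L] p1, ¬p1 ⊢ 
    [Ax] p1 ⊢ p1

Result: YES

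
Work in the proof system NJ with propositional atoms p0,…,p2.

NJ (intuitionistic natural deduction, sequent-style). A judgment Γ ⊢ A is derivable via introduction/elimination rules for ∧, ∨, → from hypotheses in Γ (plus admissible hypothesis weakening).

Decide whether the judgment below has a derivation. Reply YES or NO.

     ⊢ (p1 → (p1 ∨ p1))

Derivation (root first):
[→I]  ⊢ (p1 → (p1 ∨ p1))
  [∨I₂] p1 ⊢ (p1 ∨ p1)
    [Ax] p1 ⊢ p1

Result: YES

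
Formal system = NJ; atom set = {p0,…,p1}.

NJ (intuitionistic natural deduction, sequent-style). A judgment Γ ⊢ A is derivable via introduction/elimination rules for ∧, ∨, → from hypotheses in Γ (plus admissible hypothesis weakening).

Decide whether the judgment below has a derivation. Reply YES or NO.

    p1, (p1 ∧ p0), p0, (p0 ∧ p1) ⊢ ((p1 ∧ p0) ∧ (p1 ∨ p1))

Derivation trace:
[Wk] p1, (p1 ∧ p0), p0, (p0 ∧ p1) ⊢ ((p1 ∧ p0) ∧ (p1 ∨ p1))
  [∧I] p1, (p1 ∧ p0), p0 ⊢ ((p1 ∧ p0) ∧ (p1 ∨ p1))
    [∧I] p1, (p1 ∧ p0), p0 ⊢ (p1 ∧ p0)
      [Wk] p1, (p1 ∧ p0) ⊢ p1
        [Ax] p1 ⊢ p1
      [Ax] p0 ⊢ p0
    [∨I₂] p1 ⊢ (p1 ∨ p1)
      [Ax] p1 ⊢ p1

Result: YES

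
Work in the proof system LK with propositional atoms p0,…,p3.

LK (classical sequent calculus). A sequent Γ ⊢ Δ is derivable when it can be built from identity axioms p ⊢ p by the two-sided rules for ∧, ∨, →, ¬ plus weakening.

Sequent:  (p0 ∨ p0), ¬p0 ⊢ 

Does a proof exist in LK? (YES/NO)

Derivation (root first):
[¬L] (p0 ∨ p0), ¬p0 ⊢ 
  [∨L] (p0 ∨ p0) ⊢ p0
    [Ax] p0 ⊢ p0
    [Ax] p0 ⊢ p0

Result: YES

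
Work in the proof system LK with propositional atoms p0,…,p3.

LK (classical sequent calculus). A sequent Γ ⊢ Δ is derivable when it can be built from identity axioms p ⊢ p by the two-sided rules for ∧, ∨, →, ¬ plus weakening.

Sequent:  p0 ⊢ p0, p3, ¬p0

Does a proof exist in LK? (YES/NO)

Proof tree:
[¬R] p0 ⊢ p0, p3, ¬p0
  [WR] p0, p0 ⊢ p0, p3
    [WL] p0, p0 ⊢ p0
      [Ax] p0 ⊢ p0

Result: YES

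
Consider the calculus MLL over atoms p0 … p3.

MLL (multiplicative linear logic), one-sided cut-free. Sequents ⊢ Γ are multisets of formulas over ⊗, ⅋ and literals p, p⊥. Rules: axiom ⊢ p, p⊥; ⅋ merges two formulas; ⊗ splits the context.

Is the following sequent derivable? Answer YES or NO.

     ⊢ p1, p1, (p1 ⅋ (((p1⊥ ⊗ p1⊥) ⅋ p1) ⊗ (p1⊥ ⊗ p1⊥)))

Proof tree:
[⅋]  ⊢ p1, p1, (p1 ⅋ (((p1⊥ ⊗ p1⊥) ⅋ p1) ⊗ (p1⊥ ⊗ p1⊥)))
  [⊗]  ⊢ p1, p1, p1, (((p1⊥ ⊗ p1⊥) ⅋ p1) ⊗ (p1⊥ ⊗ p1⊥))
    [⅋]  ⊢ p1, ((p1⊥ ⊗ p1⊥) ⅋ p1)
      [⊗]  ⊢ p1, p1, (p1⊥ ⊗ p1⊥)
        [Ax]  ⊢ p1, p1⊥
        [Ax]  ⊢ p1, p1⊥
    [⊗]  ⊢ p1, p1, (p1⊥ ⊗ p1⊥)
      [Ax]  ⊢ p1, p1⊥
      [Ax]  ⊢ p1, p1⊥

Result: YES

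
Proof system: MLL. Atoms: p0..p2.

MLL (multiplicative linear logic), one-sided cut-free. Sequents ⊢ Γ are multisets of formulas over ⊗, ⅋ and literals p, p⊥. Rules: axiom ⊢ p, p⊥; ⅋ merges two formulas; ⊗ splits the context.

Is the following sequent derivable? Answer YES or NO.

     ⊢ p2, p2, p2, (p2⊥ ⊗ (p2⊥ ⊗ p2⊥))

Derivation (root first):
[⊗]  ⊢ p2, p2, p2, (p2⊥ ⊗ (p2⊥ ⊗ p2⊥))
  [Ax]  ⊢ p2, p2⊥
  [⊗]  ⊢ p2, p2, (p2⊥ ⊗ p2⊥)
    [Ax]  ⊢ p2, p2⊥
    [Ax]  ⊢ p2, p2⊥

Result: YES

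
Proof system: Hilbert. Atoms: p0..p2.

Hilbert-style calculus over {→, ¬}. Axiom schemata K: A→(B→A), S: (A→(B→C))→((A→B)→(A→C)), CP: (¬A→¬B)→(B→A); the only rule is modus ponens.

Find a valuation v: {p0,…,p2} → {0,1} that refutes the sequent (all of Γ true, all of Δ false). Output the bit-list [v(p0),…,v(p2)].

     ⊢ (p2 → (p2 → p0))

Enumerate valuations to refute Γ ⊢ Δ:
  v=000: Γ:[] Δ:[(p2 → (p2 → p0))=T] refutes=False
  v=001: Γ:[] Δ:[(p2 → (p2 → p0))=F] refutes=True  ← countermodel

Result: [0, 0, 1]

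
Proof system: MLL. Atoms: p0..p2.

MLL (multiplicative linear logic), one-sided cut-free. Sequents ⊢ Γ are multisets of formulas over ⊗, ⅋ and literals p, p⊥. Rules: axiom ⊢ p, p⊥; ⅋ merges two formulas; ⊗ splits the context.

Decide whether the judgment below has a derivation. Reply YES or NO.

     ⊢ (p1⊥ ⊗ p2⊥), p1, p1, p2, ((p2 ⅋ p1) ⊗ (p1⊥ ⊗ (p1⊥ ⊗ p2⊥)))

Derivation (root first):
[⊗]  ⊢ (p1⊥ ⊗ p2⊥), p1, p1, p2, ((p2 ⅋ p1) ⊗ (p1⊥ ⊗ (p1⊥ ⊗ p2⊥)))
  [⅋]  ⊢ (p1⊥ ⊗ p2⊥), (p2 ⅋ p1)
    [⊗]  ⊢ p1, p2, (p1⊥ ⊗ p2⊥)
      [Ax]  ⊢ p1, p1⊥
      [Ax]  ⊢ p2, p2⊥
  [⊗]  ⊢ p1, p1, p2, (p1⊥ ⊗ (p1⊥ ⊗ p2⊥))
    [Ax]  ⊢ p1, p1⊥
    [⊗]  ⊢ p1, p2, (p1⊥ ⊗ p2⊥)
      [Ax]  ⊢ p1, p1⊥
      [Ax]  ⊢ p2, p2⊥

Result: YES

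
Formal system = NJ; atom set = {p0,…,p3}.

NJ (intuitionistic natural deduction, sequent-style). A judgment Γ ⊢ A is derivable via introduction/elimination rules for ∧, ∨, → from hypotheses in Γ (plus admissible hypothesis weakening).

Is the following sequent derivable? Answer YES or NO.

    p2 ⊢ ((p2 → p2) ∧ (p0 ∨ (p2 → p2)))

Derivation (root first):
[∧I] p2 ⊢ ((p2 → p2) ∧ (p0 ∨ (p2 → p2)))
  [→I] p2 ⊢ (p2 → p2)
    [Wk] p2, p2 ⊢ p2
      [Ax] p2 ⊢ p2
  [∨I₂] p2 ⊢ (p0 ∨ (p2 → p2))
    [→I] p2 ⊢ (p2 → p2)
      [Wk] p2, p2 ⊢ p2
        [Ax] p2 ⊢ p2

Result: YES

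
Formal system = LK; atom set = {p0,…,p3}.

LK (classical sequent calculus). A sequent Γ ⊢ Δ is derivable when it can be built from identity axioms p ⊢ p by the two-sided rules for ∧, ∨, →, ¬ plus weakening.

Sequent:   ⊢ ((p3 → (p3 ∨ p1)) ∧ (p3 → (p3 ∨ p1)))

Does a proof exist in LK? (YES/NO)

Derivation trace:
[∧R]  ⊢ ((p3 → (p3 ∨ p1)) ∧ (p3 → (p3 ∨ p1)))
  [→R]  ⊢ (p3 → (p3 ∨ p1))
    [∨R] p3 ⊢ (p3 ∨ p1)
      [WR] p3 ⊢ p3, p1
        [Ax] p3 ⊢ p3
  [→R]  ⊢ (p3 → (p3 ∨ p1))
    [∨R] p3 ⊢ (p3 ∨ p1)
      [WR] p3 ⊢ p3, p1
        [Ax] p3 ⊢ p3

Result: YES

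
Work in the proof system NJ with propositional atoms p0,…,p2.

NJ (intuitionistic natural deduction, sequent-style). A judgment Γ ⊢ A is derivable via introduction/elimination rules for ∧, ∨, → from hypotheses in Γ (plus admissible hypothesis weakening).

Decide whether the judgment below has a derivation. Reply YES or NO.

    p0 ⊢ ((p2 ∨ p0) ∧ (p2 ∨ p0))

Derivation trace:
[∧I] p0 ⊢ ((p2 ∨ p0) ∧ (p2 ∨ p0))
  [∨I₂] p0, p0 ⊢ (p2 ∨ p0)
    [Wk] p0, p0 ⊢ p0
      [Ax] p0 ⊢ p0
  [∨I₂] p0, p0 ⊢ (p2 ∨ p0)
    [Wk] p0, p0 ⊢ p0
      [Ax] p0 ⊢ p0

Result: YES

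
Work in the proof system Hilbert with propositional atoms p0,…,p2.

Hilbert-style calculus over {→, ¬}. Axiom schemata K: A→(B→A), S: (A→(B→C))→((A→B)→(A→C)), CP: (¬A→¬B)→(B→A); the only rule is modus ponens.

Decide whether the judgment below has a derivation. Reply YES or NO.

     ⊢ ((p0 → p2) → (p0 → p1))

Enumerate valuations to refute Γ ⊢ Δ:
  v=000: Γ:[] Δ:[((p0 → p2) → (p0 → p1))=T] refutes=False
  v=001: Γ:[] Δ:[((p0 → p2) → (p0 → p1))=T] refutes=False
  v=010: Γ:[] Δ:[((p0 → p2) → (p0 → p1))=T] refutes=False
  v=011: Γ:[] Δ:[((p0 → p2) → (p0 → p1))=T] refutes=False
  v=100: Γ:[] Δ:[((p0 → p2) → (p0 → p1))=T] refutes=False
  v=101: Γ:[] Δ:[((p0 → p2) → (p0 → p1))=F] refutes=True  ← countermodel

Result: NO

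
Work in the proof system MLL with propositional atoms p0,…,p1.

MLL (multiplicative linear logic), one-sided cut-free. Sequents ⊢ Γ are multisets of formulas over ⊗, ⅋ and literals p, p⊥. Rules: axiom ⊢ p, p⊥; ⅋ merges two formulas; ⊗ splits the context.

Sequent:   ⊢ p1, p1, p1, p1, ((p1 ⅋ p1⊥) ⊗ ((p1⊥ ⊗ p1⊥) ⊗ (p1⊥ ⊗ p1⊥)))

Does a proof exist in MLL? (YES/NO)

Proof tree:
[⊗]  ⊢ p1, p1, p1, p1, ((p1 ⅋ p1⊥) ⊗ ((p1⊥ ⊗ p1⊥) ⊗ (p1⊥ ⊗ p1⊥)))
  [⅋]  ⊢ (p1 ⅋ p1⊥)
    [Ax]  ⊢ p1, p1⊥
  [⊗]  ⊢ p1, p1, p1, p1, ((p1⊥ ⊗ p1⊥) ⊗ (p1⊥ ⊗ p1⊥))
    [⊗]  ⊢ p1, p1, (p1⊥ ⊗ p1⊥)
      [Ax]  ⊢ p1, p1⊥
      [Ax]  ⊢ p1, p1⊥
    [⊗]  ⊢ p1, p1, (p1⊥ ⊗ p1⊥)
      [Ax]  ⊢ p1, p1⊥
      [Ax]  ⊢ p1, p1⊥

Result: YES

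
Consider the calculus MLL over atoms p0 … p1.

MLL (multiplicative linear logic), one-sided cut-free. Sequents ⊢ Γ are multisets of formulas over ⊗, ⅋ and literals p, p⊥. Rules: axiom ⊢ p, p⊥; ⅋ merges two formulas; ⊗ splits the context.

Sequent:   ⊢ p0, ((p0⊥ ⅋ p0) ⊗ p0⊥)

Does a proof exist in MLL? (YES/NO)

Derivation trace:
[⊗]  ⊢ p0, ((p0⊥ ⅋ p0) ⊗ p0⊥)
  [⅋]  ⊢ (p0⊥ ⅋ p0)
    [Ax]  ⊢ p0, p0⊥
  [Ax]  ⊢ p0, p0⊥

Result: YES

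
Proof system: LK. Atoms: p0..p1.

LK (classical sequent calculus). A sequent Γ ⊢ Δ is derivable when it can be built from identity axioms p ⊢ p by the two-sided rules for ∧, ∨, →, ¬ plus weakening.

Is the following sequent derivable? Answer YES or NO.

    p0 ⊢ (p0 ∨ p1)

Derivation trace:
[∨R] p0 ⊢ (p0 ∨ p1)
  [WR] p0 ⊢ p0, p1
    [Ax] p0 ⊢ p0

Result: YES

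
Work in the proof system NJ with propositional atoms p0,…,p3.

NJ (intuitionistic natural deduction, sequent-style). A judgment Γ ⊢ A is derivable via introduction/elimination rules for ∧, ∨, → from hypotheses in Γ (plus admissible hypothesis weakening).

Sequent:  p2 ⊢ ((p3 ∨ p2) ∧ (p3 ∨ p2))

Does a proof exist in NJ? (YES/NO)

Derivation (root first):
[∧I] p2 ⊢ ((p3 ∨ p2) ∧ (p3 ∨ p2))
  [∨I₂] p2 ⊢ (p3 ∨ p2)
    [Ax] p2 ⊢ p2
  [∨I₂] p2 ⊢ (p3 ∨ p2)
    [Ax] p2 ⊢ p2

Result: YES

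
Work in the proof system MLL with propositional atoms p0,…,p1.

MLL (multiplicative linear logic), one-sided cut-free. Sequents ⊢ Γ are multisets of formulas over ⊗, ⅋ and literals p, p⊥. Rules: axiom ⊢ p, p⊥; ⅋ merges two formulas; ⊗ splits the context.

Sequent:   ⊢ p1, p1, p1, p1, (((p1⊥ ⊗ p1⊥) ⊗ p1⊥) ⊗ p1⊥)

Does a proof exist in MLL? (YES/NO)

Proof tree:
[⊗]  ⊢ p1, p1, p1, p1, (((p1⊥ ⊗ p1⊥) ⊗ p1⊥) ⊗ p1⊥)
  [⊗]  ⊢ p1, p1, p1, ((p1⊥ ⊗ p1⊥) ⊗ p1⊥)
    [⊗]  ⊢ p1, p1, (p1⊥ ⊗ p1⊥)
      [Ax]  ⊢ p1, p1⊥
      [Ax]  ⊢ p1, p1⊥
    [Ax]  ⊢ p1, p1⊥
  [Ax]  ⊢ p1, p1⊥

Result: YES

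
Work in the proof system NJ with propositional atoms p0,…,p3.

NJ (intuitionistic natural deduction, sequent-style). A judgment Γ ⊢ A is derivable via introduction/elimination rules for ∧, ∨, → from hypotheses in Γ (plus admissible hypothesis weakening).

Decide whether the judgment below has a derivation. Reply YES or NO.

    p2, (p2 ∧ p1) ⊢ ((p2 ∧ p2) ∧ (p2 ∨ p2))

Proof tree:
[∧I] p2, (p2 ∧ p1) ⊢ ((p2 ∧ p2) ∧ (p2 ∨ p2))
  [∧I] p2, (p2 ∧ p1) ⊢ (p2 ∧ p2)
    [Wk] p2, (p2 ∧ p1) ⊢ p2
      [Ax] p2 ⊢ p2
    [Wk] p2, (p2 ∧ p1) ⊢ p2
      [Ax] p2 ⊢ p2
  [∨I₂] p2, (p2 ∧ p1) ⊢ (p2 ∨ p2)
    [Wk] p2, (p2 ∧ p1) ⊢ p2
      [Ax] p2 ⊢ p2

Result: YES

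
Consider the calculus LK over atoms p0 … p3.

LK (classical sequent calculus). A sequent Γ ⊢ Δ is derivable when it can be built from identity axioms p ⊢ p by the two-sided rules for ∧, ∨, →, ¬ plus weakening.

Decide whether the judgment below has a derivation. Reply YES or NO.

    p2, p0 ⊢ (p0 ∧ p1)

Enumerate valuations to refute Γ ⊢ Δ:
  v=0000: Γ:[p2=F, p0=F] Δ:[(p0 ∧ p1)=F] refutes=False
  v=0001: Γ:[p2=F, p0=F] Δ:[(p0 ∧ p1)=F] refutes=False
  v=0010: Γ:[p2=T, p0=F] Δ:[(p0 ∧ p1)=F] refutes=False
  v=0011: Γ:[p2=T, p0=F] Δ:[(p0 ∧ p1)=F] refutes=False
  v=0100: Γ:[p2=F, p0=F] Δ:[(p0 ∧ p1)=F] refutes=False
  v=0101: Γ:[p2=F, p0=F] Δ:[(p0 ∧ p1)=F] refutes=False
  v=0110: Γ:[p2=T, p0=F] Δ:[(p0 ∧ p1)=F] refutes=False
  v=0111: Γ:[p2=T, p0=F] Δ:[(p0 ∧ p1)=F] refutes=False
  v=1000: Γ:[p2=F, p0=T] Δ:[(p0 ∧ p1)=F] refutes=False
  v=1001: Γ:[p2=F, p0=T] Δ:[(p0 ∧ p1)=F] refutes=False
  v=1010: Γ:[p2=T, p0=T] Δ:[(p0 ∧ p1)=F] refutes=True  ← countermodel

Result: NO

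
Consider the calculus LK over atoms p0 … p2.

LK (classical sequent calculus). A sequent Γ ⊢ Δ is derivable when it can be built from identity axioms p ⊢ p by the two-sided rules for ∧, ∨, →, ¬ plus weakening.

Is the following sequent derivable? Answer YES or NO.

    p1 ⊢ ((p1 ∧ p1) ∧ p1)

Derivation trace:
[∧R] p1 ⊢ ((p1 ∧ p1) ∧ p1)
  [∧R] p1 ⊢ (p1 ∧ p1)
    [Ax] p1 ⊢ p1
    [Ax] p1 ⊢ p1
  [Ax] p1 ⊢ p1

Result: YES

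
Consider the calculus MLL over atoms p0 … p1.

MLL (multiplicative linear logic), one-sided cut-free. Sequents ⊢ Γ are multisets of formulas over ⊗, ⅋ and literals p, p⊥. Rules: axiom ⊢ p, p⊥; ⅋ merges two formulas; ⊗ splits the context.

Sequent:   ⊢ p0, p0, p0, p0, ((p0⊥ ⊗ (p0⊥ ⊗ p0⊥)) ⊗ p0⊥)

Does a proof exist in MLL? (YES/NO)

Derivation (root first):
[⊗]  ⊢ p0, p0, p0, p0, ((p0⊥ ⊗ (p0⊥ ⊗ p0⊥)) ⊗ p0⊥)
  [⊗]  ⊢ p0, p0, p0, (p0⊥ ⊗ (p0⊥ ⊗ p0⊥))
    [Ax]  ⊢ p0, p0⊥
    [⊗]  ⊢ p0, p0, (p0⊥ ⊗ p0⊥)
      [Ax]  ⊢ p0, p0⊥
      [Ax]  ⊢ p0, p0⊥
  [Ax]  ⊢ p0, p0⊥

Result: YES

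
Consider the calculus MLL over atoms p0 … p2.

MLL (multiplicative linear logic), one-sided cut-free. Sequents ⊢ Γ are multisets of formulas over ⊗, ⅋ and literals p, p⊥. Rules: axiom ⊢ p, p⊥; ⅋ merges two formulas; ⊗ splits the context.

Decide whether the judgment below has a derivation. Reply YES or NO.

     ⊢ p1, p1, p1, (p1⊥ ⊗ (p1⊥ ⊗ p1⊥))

Derivation trace:
[⊗]  ⊢ p1, p1, p1, (p1⊥ ⊗ (p1⊥ ⊗ p1⊥))
  [Ax]  ⊢ p1, p1⊥
  [⊗]  ⊢ p1, p1, (p1⊥ ⊗ p1⊥)
    [Ax]  ⊢ p1, p1⊥
    [Ax]  ⊢ p1, p1⊥

Result: YES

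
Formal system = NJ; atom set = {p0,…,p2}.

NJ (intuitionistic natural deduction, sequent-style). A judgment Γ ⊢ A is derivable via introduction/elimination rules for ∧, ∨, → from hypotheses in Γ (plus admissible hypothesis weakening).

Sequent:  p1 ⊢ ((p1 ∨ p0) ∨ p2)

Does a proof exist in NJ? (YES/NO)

Derivation (root first):
[∨I₁] p1 ⊢ ((p1 ∨ p0) ∨ p2)
  [∨I₁] p1 ⊢ (p1 ∨ p0)
    [Ax] p1 ⊢ p1

Result: YES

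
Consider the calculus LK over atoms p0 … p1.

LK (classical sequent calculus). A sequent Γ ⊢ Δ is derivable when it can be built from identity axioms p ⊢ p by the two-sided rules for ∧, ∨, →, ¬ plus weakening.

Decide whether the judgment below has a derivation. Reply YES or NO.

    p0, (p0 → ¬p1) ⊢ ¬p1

Derivation (root first):
[→L] p0, (p0 → ¬p1) ⊢ ¬p1
  [Ax] p0 ⊢ p0
  [¬L] ¬p1 ⊢ ¬p1
    [¬R]  ⊢ p1, ¬p1
      [Ax] p1 ⊢ p1

Result: YES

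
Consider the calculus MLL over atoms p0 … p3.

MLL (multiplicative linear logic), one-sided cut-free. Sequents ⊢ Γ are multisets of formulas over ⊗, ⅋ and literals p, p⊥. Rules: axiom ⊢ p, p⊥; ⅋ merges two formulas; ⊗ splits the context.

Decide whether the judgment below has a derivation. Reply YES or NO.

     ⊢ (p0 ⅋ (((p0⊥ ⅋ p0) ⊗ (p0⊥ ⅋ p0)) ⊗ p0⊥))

Proof tree:
[⅋]  ⊢ (p0 ⅋ (((p0⊥ ⅋ p0) ⊗ (p0⊥ ⅋ p0)) ⊗ p0⊥))
  [⊗]  ⊢ p0, (((p0⊥ ⅋ p0) ⊗ (p0⊥ ⅋ p0)) ⊗ p0⊥)
    [⊗]  ⊢ ((p0⊥ ⅋ p0) ⊗ (p0⊥ ⅋ p0))
      [⅋]  ⊢ (p0⊥ ⅋ p0)
        [Ax]  ⊢ p0, p0⊥
      [⅋]  ⊢ (p0⊥ ⅋ p0)
        [Ax]  ⊢ p0, p0⊥
    [Ax]  ⊢ p0, p0⊥

Result: YES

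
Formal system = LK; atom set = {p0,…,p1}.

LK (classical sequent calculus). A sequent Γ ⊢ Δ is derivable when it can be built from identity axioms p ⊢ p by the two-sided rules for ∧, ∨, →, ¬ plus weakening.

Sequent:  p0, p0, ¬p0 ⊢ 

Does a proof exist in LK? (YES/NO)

Proof tree:
[¬L] p0, p0, ¬p0 ⊢ 
  [WL] p0, p0 ⊢ p0
    [Ax] p0 ⊢ p0

Result: YES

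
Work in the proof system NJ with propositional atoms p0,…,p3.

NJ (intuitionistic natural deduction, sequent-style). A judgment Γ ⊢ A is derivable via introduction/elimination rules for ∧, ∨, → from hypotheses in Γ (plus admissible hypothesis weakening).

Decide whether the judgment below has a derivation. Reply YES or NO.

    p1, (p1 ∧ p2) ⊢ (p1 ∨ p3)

Derivation trace:
[Wk] p1, (p1 ∧ p2) ⊢ (p1 ∨ p3)
  [∨I₁] p1 ⊢ (p1 ∨ p3)
    [Ax] p1 ⊢ p1

Result: YES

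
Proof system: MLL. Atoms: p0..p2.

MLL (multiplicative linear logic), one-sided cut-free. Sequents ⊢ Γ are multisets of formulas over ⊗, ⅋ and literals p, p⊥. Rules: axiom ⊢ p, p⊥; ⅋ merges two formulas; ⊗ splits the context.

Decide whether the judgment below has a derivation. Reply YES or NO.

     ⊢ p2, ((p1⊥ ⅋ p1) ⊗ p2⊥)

Proof tree:
[⊗]  ⊢ p2, ((p1⊥ ⅋ p1) ⊗ p2⊥)
  [⅋]  ⊢ (p1⊥ ⅋ p1)
    [Ax]  ⊢ p1, p1⊥
  [Ax]  ⊢ p2, p2⊥

Result: YES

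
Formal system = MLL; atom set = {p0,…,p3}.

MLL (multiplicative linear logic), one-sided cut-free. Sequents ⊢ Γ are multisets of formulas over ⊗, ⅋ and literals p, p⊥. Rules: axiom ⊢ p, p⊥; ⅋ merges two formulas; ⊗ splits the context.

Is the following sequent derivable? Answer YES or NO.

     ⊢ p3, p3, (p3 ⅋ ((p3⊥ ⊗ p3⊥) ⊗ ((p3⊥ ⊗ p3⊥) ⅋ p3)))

Derivation trace:
[⅋]  ⊢ p3, p3, (p3 ⅋ ((p3⊥ ⊗ p3⊥) ⊗ ((p3⊥ ⊗ p3⊥) ⅋ p3)))
  [⊗]  ⊢ p3, p3, p3, ((p3⊥ ⊗ p3⊥) ⊗ ((p3⊥ ⊗ p3⊥) ⅋ p3))
    [⊗]  ⊢ p3, p3, (p3⊥ ⊗ p3⊥)
      [Ax]  ⊢ p3, p3⊥
      [Ax]  ⊢ p3, p3⊥
    [⅋]  ⊢ p3, ((p3⊥ ⊗ p3⊥) ⅋ p3)
      [⊗]  ⊢ p3, p3, (p3⊥ ⊗ p3⊥)
        [Ax]  ⊢ p3, p3⊥
        [Ax]  ⊢ p3, p3⊥

Result: YES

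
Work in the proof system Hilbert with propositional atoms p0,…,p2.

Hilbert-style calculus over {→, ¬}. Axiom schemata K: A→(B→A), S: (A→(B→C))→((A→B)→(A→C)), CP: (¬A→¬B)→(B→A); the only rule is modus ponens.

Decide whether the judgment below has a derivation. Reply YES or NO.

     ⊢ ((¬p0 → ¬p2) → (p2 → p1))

Search for a countermodel by truth-table:
  v=000: Γ:[] Δ:[((¬p0 → ¬p2) → (p2 → p1))=T] refutes=False
  v=001: Γ:[] Δ:[((¬p0 → ¬p2) → (p2 → p1))=T] refutes=False
  v=010: Γ:[] Δ:[((¬p0 → ¬p2) → (p2 → p1))=T] refutes=False
  v=011: Γ:[] Δ:[((¬p0 → ¬p2) → (p2 → p1))=T] refutes=False
  v=100: Γ:[] Δ:[((¬p0 → ¬p2) → (p2 → p1))=T] refutes=False
  v=101: Γ:[] Δ:[((¬p0 → ¬p2) → (p2 → p1))=F] refutes=True  ← countermodel

Result: NO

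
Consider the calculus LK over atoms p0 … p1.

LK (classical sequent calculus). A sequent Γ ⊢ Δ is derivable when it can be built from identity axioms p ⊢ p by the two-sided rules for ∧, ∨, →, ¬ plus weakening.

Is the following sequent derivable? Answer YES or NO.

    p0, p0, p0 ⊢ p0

Derivation trace:
[WL] p0, p0, p0 ⊢ p0
  [WL] p0, p0 ⊢ p0
    [Ax] p0 ⊢ p0

Result: YES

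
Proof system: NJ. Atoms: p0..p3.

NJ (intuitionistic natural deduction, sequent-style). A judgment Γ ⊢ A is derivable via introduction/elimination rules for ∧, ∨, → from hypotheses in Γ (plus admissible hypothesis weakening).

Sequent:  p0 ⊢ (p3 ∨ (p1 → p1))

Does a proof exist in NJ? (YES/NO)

Derivation trace:
[Wk] p0 ⊢ (p3 ∨ (p1 → p1))
  [∨I₂]  ⊢ (p3 ∨ (p1 → p1))
    [→I]  ⊢ (p1 → p1)
      [Ax] p1 ⊢ p1

Result: YES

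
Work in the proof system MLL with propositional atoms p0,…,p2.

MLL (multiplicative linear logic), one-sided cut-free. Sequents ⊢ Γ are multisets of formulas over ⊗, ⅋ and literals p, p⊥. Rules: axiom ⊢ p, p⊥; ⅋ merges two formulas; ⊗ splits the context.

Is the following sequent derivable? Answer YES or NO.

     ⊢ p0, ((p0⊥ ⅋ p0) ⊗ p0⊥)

Derivation trace:
[⊗]  ⊢ p0, ((p0⊥ ⅋ p0) ⊗ p0⊥)
  [⅋]  ⊢ (p0⊥ ⅋ p0)
    [Ax]  ⊢ p0, p0⊥
  [Ax]  ⊢ p0, p0⊥

Result: YES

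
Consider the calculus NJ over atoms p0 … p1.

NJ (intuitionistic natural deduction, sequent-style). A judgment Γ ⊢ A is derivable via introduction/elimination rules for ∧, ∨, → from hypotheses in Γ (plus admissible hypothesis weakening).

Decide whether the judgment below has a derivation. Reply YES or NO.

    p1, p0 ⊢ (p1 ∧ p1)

Derivation (root first):
[∧I] p1, p0 ⊢ (p1 ∧ p1)
  [Wk] p1, p0 ⊢ p1
    [Ax] p1 ⊢ p1
  [Ax] p1 ⊢ p1

Result: YES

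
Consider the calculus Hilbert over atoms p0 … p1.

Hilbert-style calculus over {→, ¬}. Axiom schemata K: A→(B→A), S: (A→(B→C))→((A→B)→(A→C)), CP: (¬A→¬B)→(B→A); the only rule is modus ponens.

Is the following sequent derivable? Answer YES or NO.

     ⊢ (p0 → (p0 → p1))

Search for a countermodel by truth-table:
  v=00: Γ:[] Δ:[(p0 → (p0 → p1))=T] refutes=False
  v=01: Γ:[] Δ:[(p0 → (p0 → p1))=T] refutes=False
  v=10: Γ:[] Δ:[(p0 → (p0 → p1))=F] refutes=True  ← countermodel

Result: NO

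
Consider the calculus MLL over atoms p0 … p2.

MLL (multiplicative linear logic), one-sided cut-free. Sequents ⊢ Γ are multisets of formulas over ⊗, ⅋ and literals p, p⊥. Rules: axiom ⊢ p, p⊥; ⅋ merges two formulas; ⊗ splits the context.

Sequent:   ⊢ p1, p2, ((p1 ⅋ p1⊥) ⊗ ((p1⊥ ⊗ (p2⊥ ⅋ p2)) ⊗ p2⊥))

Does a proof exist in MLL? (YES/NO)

Derivation trace:
[⊗]  ⊢ p1, p2, ((p1 ⅋ p1⊥) ⊗ ((p1⊥ ⊗ (p2⊥ ⅋ p2)) ⊗ p2⊥))
  [⅋]  ⊢ (p1 ⅋ p1⊥)
    [Ax]  ⊢ p1, p1⊥
  [⊗]  ⊢ p1, p2, ((p1⊥ ⊗ (p2⊥ ⅋ p2)) ⊗ p2⊥)
    [⊗]  ⊢ p1, (p1⊥ ⊗ (p2⊥ ⅋ p2))
      [Ax]  ⊢ p1, p1⊥
      [⅋]  ⊢ (p2⊥ ⅋ p2)
        [Ax]  ⊢ p2, p2⊥
    [Ax]  ⊢ p2, p2⊥

Result: YES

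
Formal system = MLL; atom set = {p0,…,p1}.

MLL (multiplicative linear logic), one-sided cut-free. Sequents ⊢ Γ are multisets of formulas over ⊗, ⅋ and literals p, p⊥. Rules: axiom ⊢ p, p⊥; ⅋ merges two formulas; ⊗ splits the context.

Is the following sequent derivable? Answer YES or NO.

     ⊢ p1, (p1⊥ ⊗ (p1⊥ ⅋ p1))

Proof tree:
[⊗]  ⊢ p1, (p1⊥ ⊗ (p1⊥ ⅋ p1))
  [Ax]  ⊢ p1, p1⊥
  [⅋]  ⊢ (p1⊥ ⅋ p1)
    [Ax]  ⊢ p1, p1⊥

Result: YES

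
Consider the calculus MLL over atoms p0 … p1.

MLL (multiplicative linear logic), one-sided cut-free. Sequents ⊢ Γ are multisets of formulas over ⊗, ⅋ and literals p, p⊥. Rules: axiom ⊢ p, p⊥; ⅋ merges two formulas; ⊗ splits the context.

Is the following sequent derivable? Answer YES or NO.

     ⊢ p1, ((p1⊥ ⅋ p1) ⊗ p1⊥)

Proof tree:
[⊗]  ⊢ p1, ((p1⊥ ⅋ p1) ⊗ p1⊥)
  [⅋]  ⊢ (p1⊥ ⅋ p1)
    [Ax]  ⊢ p1, p1⊥
  [Ax]  ⊢ p1, p1⊥

Result: YES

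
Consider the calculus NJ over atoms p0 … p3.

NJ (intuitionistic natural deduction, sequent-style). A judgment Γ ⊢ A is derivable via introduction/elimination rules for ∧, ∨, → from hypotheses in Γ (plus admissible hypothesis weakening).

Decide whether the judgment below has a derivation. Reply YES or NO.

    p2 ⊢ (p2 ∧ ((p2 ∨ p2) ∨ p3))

Derivation (root first):
[∧I] p2 ⊢ (p2 ∧ ((p2 ∨ p2) ∨ p3))
  [Ax] p2 ⊢ p2
  [∨I₁] p2 ⊢ ((p2 ∨ p2) ∨ p3)
    [∨I₁] p2 ⊢ (p2 ∨ p2)
      [Ax] p2 ⊢ p2

Result: YES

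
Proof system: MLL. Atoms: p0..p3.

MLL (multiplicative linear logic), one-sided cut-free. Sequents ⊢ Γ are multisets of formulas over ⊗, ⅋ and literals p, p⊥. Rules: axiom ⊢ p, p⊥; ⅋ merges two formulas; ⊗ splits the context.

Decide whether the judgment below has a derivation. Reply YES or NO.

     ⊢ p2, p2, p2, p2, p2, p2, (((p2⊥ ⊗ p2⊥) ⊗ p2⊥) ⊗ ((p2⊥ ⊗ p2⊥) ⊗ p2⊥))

Derivation trace:
[⊗]  ⊢ p2, p2, p2, p2, p2, p2, (((p2⊥ ⊗ p2⊥) ⊗ p2⊥) ⊗ ((p2⊥ ⊗ p2⊥) ⊗ p2⊥))
  [⊗]  ⊢ p2, p2, p2, ((p2⊥ ⊗ p2⊥) ⊗ p2⊥)
    [⊗]  ⊢ p2, p2, (p2⊥ ⊗ p2⊥)
      [Ax]  ⊢ p2, p2⊥
      [Ax]  ⊢ p2, p2⊥
    [Ax]  ⊢ p2, p2⊥
  [⊗]  ⊢ p2, p2, p2, ((p2⊥ ⊗ p2⊥) ⊗ p2⊥)
    [⊗]  ⊢ p2, p2, (p2⊥ ⊗ p2⊥)
      [Ax]  ⊢ p2, p2⊥
      [Ax]  ⊢ p2, p2⊥
    [Ax]  ⊢ p2, p2⊥

Result: YES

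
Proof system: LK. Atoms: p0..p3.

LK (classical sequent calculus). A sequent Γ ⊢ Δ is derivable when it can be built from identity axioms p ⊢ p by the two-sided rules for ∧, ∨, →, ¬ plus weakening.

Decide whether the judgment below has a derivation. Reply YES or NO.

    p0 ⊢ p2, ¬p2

Proof tree:
[WL] p0 ⊢ p2, ¬p2
  [¬R]  ⊢ p2, ¬p2
    [Ax] p2 ⊢ p2

Result: YES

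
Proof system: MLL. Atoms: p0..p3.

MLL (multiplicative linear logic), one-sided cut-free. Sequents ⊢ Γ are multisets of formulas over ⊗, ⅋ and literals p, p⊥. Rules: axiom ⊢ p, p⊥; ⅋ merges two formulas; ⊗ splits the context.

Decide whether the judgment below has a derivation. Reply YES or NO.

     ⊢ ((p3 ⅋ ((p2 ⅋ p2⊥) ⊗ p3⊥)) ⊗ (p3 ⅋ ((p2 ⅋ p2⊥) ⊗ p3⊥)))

Derivation trace:
[⊗]  ⊢ ((p3 ⅋ ((p2 ⅋ p2⊥) ⊗ p3⊥)) ⊗ (p3 ⅋ ((p2 ⅋ p2⊥) ⊗ p3⊥)))
  [⅋]  ⊢ (p3 ⅋ ((p2 ⅋ p2⊥) ⊗ p3⊥))
    [⊗]  ⊢ p3, ((p2 ⅋ p2⊥) ⊗ p3⊥)
      [⅋]  ⊢ (p2 ⅋ p2⊥)
        [Ax]  ⊢ p2, p2⊥
      [Ax]  ⊢ p3, p3⊥
  [⅋]  ⊢ (p3 ⅋ ((p2 ⅋ p2⊥) ⊗ p3⊥))
    [⊗]  ⊢ p3, ((p2 ⅋ p2⊥) ⊗ p3⊥)
      [⅋]  ⊢ (p2 ⅋ p2⊥)
        [Ax]  ⊢ p2, p2⊥
      [Ax]  ⊢ p3, p3⊥

Result: YES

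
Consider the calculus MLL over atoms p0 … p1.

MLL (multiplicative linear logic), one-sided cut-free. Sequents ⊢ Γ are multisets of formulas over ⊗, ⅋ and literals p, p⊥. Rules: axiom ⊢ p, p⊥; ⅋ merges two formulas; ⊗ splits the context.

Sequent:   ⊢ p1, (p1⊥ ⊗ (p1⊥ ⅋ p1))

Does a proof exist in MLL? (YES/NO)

Derivation (root first):
[⊗]  ⊢ p1, (p1⊥ ⊗ (p1⊥ ⅋ p1))
  [Ax]  ⊢ p1, p1⊥
  [⅋]  ⊢ (p1⊥ ⅋ p1)
    [Ax]  ⊢ p1, p1⊥

Result: YES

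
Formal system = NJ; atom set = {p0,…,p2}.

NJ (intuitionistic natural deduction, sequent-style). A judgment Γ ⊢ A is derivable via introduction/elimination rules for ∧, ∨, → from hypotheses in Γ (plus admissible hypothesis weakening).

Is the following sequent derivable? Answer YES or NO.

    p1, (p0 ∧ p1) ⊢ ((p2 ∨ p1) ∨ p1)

Derivation (root first):
[∨I₁] p1, (p0 ∧ p1) ⊢ ((p2 ∨ p1) ∨ p1)
  [Wk] p1, (p0 ∧ p1) ⊢ (p2 ∨ p1)
    [∨I₂] p1 ⊢ (p2 ∨ p1)
      [Ax] p1 ⊢ p1

Result: YES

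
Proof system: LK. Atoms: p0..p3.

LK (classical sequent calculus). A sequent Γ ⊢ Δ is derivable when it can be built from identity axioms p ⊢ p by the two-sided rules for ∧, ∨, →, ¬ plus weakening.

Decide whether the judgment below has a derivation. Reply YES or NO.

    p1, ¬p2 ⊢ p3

Enumerate valuations to refute Γ ⊢ Δ:
  v=0000: Γ:[p1=F, ¬p2=T] Δ:[p3=F] refutes=False
  v=0001: Γ:[p1=F, ¬p2=T] Δ:[p3=T] refutes=False
  v=0010: Γ:[p1=F, ¬p2=F] Δ:[p3=F] refutes=False
  v=0011: Γ:[p1=F, ¬p2=F] Δ:[p3=T] refutes=False
  v=0100: Γ:[p1=T, ¬p2=T] Δ:[p3=F] refutes=True  ← countermodel

Result: NO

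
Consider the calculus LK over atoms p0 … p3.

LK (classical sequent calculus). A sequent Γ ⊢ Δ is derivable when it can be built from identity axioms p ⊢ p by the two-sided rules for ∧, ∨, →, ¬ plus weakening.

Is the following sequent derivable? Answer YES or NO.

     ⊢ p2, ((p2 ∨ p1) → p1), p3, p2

Proof tree:
[WR]  ⊢ p2, ((p2 ∨ p1) → p1), p3, p2
  [WR]  ⊢ p2, ((p2 ∨ p1) → p1), p3
    [→R]  ⊢ p2, ((p2 ∨ p1) → p1)
      [∨L] (p2 ∨ p1) ⊢ p1, p2
        [Ax] p2 ⊢ p2
        [Ax] p1 ⊢ p1

Result: YES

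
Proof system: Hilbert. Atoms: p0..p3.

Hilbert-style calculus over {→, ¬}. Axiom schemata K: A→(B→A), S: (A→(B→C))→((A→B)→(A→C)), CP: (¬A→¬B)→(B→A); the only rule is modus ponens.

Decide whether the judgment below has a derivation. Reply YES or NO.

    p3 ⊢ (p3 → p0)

Truth-table refutation:
  v=0000: Γ:[p3=F] Δ:[(p3 → p0)=T] refutes=False
  v=0001: Γ:[p3=T] Δ:[(p3 → p0)=F] refutes=True  ← countermodel

Result: NO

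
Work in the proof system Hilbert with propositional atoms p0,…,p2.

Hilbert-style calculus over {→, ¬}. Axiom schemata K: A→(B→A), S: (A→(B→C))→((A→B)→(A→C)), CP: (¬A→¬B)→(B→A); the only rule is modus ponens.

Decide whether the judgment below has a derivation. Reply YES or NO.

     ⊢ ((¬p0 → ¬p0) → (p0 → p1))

Truth-table refutation:
  v=000: Γ:[] Δ:[((¬p0 → ¬p0) → (p0 → p1))=T] refutes=False
  v=001: Γ:[] Δ:[((¬p0 → ¬p0) → (p0 → p1))=T] refutes=False
  v=010: Γ:[] Δ:[((¬p0 → ¬p0) → (p0 → p1))=T] refutes=False
  v=011: Γ:[] Δ:[((¬p0 → ¬p0) → (p0 → p1))=T] refutes=False
  v=100: Γ:[] Δ:[((¬p0 → ¬p0) → (p0 → p1))=F] refutes=True  ← countermodel

Result: NO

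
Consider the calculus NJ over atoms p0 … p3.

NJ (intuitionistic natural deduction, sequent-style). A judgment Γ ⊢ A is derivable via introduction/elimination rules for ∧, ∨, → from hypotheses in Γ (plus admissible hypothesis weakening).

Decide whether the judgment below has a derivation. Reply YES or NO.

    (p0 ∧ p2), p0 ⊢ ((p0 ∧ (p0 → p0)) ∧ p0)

Derivation (root first):
[∧I] (p0 ∧ p2), p0 ⊢ ((p0 ∧ (p0 → p0)) ∧ p0)
  [∧I] p0 ⊢ (p0 ∧ (p0 → p0))
    [Ax] p0 ⊢ p0
    [Wk] p0 ⊢ (p0 → p0)
      [→I]  ⊢ (p0 → p0)
        [Ax] p0 ⊢ p0
  [Wk] p0, (p0 ∧ p2) ⊢ p0
    [Ax] p0 ⊢ p0

Result: YES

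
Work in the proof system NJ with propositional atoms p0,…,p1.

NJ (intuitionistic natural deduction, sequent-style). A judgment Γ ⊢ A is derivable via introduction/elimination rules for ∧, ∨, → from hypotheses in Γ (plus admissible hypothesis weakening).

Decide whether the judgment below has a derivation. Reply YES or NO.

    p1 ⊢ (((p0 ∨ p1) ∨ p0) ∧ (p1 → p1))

Proof tree:
[∧I] p1 ⊢ (((p0 ∨ p1) ∨ p0) ∧ (p1 → p1))
  [∨I₁] p1 ⊢ ((p0 ∨ p1) ∨ p0)
    [∨I₂] p1 ⊢ (p0 ∨ p1)
      [Ax] p1 ⊢ p1
  [→I]  ⊢ (p1 → p1)
    [Ax] p1 ⊢ p1

Result: YES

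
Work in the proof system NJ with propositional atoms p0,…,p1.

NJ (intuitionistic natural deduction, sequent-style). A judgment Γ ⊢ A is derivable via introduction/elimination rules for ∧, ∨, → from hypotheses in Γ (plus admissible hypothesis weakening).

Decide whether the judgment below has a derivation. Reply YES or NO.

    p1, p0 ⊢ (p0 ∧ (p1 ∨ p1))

Derivation trace:
[∧I] p1, p0 ⊢ (p0 ∧ (p1 ∨ p1))
  [Ax] p0 ⊢ p0
  [∨I₂] p1 ⊢ (p1 ∨ p1)
    [Ax] p1 ⊢ p1

Result: YES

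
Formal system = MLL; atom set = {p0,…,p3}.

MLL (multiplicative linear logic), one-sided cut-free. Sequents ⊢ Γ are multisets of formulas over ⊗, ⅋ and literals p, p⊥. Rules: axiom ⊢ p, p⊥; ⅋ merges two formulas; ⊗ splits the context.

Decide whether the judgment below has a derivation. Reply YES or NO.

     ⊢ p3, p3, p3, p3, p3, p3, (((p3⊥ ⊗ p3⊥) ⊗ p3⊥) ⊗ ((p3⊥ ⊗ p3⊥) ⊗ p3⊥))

Derivation (root first):
[⊗]  ⊢ p3, p3, p3, p3, p3, p3, (((p3⊥ ⊗ p3⊥) ⊗ p3⊥) ⊗ ((p3⊥ ⊗ p3⊥) ⊗ p3⊥))
  [⊗]  ⊢ p3, p3, p3, ((p3⊥ ⊗ p3⊥) ⊗ p3⊥)
    [⊗]  ⊢ p3, p3, (p3⊥ ⊗ p3⊥)
      [Ax]  ⊢ p3, p3⊥
      [Ax]  ⊢ p3, p3⊥
    [Ax]  ⊢ p3, p3⊥
  [⊗]  ⊢ p3, p3, p3, ((p3⊥ ⊗ p3⊥) ⊗ p3⊥)
    [⊗]  ⊢ p3, p3, (p3⊥ ⊗ p3⊥)
      [Ax]  ⊢ p3, p3⊥
      [Ax]  ⊢ p3, p3⊥
    [Ax]  ⊢ p3, p3⊥

Result: YES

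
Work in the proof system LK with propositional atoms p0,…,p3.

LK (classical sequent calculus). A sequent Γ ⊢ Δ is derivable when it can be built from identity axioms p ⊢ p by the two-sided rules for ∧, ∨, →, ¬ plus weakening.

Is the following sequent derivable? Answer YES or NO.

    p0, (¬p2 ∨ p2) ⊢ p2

Search for a countermodel by truth-table:
  v=0000: Γ:[p0=F, (¬p2 ∨ p2)=T] Δ:[p2=F] refutes=False
  v=0001: Γ:[p0=F, (¬p2 ∨ p2)=T] Δ:[p2=F] refutes=False
  v=0010: Γ:[p0=F, (¬p2 ∨ p2)=T] Δ:[p2=T] refutes=False
  v=0011: Γ:[p0=F, (¬p2 ∨ p2)=T] Δ:[p2=T] refutes=False
  v=0100: Γ:[p0=F, (¬p2 ∨ p2)=T] Δ:[p2=F] refutes=False
  v=0101: Γ:[p0=F, (¬p2 ∨ p2)=T] Δ:[p2=F] refutes=False
  v=0110: Γ:[p0=F, (¬p2 ∨ p2)=T] Δ:[p2=T] refutes=False
  v=0111: Γ:[p0=F, (¬p2 ∨ p2)=T] Δ:[p2=T] refutes=False
  v=1000: Γ:[p0=T, (¬p2 ∨ p2)=T] Δ:[p2=F] refutes=True  ← countermodel

Result: NO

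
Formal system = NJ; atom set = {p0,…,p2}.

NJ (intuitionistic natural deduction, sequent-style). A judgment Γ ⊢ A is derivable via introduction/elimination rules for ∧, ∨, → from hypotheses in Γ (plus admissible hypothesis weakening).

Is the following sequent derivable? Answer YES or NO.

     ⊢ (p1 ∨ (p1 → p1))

Derivation (root first):
[∨I₂]  ⊢ (p1 ∨ (p1 → p1))
  [→I]  ⊢ (p1 → p1)
    [Ax] p1 ⊢ p1

Result: YES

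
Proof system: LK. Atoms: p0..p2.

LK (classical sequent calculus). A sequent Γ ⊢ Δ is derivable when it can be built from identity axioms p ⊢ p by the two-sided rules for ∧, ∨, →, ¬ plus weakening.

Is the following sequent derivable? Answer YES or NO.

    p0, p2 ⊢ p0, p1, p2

Proof tree:
[WL] p0, p2 ⊢ p0, p1, p2
  [WR] p0 ⊢ p0, p1, p2
    [WR] p0 ⊢ p0, p1
      [Ax] p0 ⊢ p0

Result: YES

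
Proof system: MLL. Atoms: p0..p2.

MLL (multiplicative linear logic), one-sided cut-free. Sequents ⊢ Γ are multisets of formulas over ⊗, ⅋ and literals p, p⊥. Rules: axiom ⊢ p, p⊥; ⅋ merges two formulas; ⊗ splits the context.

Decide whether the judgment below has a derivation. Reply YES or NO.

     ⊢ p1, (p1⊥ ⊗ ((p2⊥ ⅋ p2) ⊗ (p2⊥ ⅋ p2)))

Derivation trace:
[⊗]  ⊢ p1, (p1⊥ ⊗ ((p2⊥ ⅋ p2) ⊗ (p2⊥ ⅋ p2)))
  [Ax]  ⊢ p1, p1⊥
  [⊗]  ⊢ ((p2⊥ ⅋ p2) ⊗ (p2⊥ ⅋ p2))
    [⅋]  ⊢ (p2⊥ ⅋ p2)
      [Ax]  ⊢ p2, p2⊥
    [⅋]  ⊢ (p2⊥ ⅋ p2)
      [Ax]  ⊢ p2, p2⊥

Result: YES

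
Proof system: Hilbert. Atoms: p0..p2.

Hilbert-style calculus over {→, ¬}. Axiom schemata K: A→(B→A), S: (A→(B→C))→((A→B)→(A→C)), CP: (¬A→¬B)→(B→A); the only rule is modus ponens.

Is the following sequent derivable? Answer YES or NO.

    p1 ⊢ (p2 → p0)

Enumerate valuations to refute Γ ⊢ Δ:
  v=000: Γ:[p1=F] Δ:[(p2 → p0)=T] refutes=False
  v=001: Γ:[p1=F] Δ:[(p2 → p0)=F] refutes=False
  v=010: Γ:[p1=T] Δ:[(p2 → p0)=T] refutes=False
  v=011: Γ:[p1=T] Δ:[(p2 → p0)=F] refutes=True  ← countermodel

Result: NO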